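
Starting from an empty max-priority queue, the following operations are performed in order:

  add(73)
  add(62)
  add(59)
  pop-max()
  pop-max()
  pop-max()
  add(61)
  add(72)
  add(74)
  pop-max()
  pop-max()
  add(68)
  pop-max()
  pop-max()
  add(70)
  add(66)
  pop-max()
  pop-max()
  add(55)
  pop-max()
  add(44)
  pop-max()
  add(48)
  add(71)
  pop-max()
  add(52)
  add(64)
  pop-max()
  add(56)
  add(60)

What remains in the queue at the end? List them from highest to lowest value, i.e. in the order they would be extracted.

[60, 56, 52, 48]

insert 73 → {73}
insert 62 → {73, 62}
insert 59 → {73, 62, 59}
pop-max → 73; now {62, 59}
pop-max → 62; now {59}
pop-max → 59; now {}
insert 61 → {61}
insert 72 → {72, 61}
insert 74 → {74, 72, 61}
pop-max → 74; now {72, 61}
pop-max → 72; now {61}
insert 68 → {68, 61}
pop-max → 68; now {61}
pop-max → 61; now {}
insert 70 → {70}
insert 66 → {70, 66}
pop-max → 70; now {66}
pop-max → 66; now {}
insert 55 → {55}
pop-max → 55; now {}
insert 44 → {44}
pop-max → 44; now {}
insert 48 → {48}
insert 71 → {71, 48}
pop-max → 71; now {48}
insert 52 → {52, 48}
insert 64 → {64, 52, 48}
pop-max → 64; now {52, 48}
insert 56 → {56, 52, 48}
insert 60 → {60, 56, 52, 48}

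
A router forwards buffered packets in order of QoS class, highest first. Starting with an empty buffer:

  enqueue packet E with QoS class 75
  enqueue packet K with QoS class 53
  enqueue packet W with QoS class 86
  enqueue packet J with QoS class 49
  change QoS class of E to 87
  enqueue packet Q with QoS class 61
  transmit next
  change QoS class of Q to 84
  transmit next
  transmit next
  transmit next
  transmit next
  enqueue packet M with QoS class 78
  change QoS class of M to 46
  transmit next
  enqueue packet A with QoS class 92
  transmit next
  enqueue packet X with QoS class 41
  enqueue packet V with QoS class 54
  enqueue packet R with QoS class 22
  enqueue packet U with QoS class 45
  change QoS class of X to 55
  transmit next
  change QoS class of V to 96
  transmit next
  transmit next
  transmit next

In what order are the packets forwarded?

add E (QoS class 75) → {E:75}
add K (QoS class 53) → {E:75, K:53}
add W (QoS class 86) → {W:86, E:75, K:53}
add J (QoS class 49) → {W:86, E:75, K:53, J:49}
update E to QoS class 87 → {E:87, W:86, K:53, J:49}
add Q (QoS class 61) → {E:87, W:86, Q:61, K:53, J:49}
transmit next → E; now {W:86, Q:61, K:53, J:49}
update Q to QoS class 84 → {W:86, Q:84, K:53, J:49}
transmit next → W; now {Q:84, K:53, J:49}
transmit next → Q; now {K:53, J:49}
transmit next → K; now {J:49}
transmit next → J; now {}
add M (QoS class 78) → {M:78}
update M to QoS class 46 → {M:46}
transmit next → M; now {}
add A (QoS class 92) → {A:92}
transmit next → A; now {}
add X (QoS class 41) → {X:41}
add V (QoS class 54) → {V:54, X:41}
add R (QoS class 22) → {V:54, X:41, R:22}
add U (QoS class 45) → {V:54, U:45, X:41, R:22}
update X to QoS class 55 → {X:55, V:54, U:45, R:22}
transmit next → X; now {V:54, U:45, R:22}
update V to QoS class 96 → {V:96, U:45, R:22}
transmit next → V; now {U:45, R:22}
transmit next → U; now {R:22}
transmit next → R; now {}

[E, W, Q, K, J, M, A, X, V, U, R]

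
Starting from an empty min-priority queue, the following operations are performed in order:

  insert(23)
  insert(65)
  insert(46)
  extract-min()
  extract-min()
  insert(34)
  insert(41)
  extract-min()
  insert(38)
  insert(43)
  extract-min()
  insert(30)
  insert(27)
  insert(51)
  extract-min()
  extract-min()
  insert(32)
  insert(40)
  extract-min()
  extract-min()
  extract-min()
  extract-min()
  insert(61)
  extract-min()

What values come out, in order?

insert 23 → {23}
insert 65 → {23, 65}
insert 46 → {23, 46, 65}
extract-min → 23; now {46, 65}
extract-min → 46; now {65}
insert 34 → {34, 65}
insert 41 → {34, 41, 65}
extract-min → 34; now {41, 65}
insert 38 → {38, 41, 65}
insert 43 → {38, 41, 43, 65}
extract-min → 38; now {41, 43, 65}
insert 30 → {30, 41, 43, 65}
insert 27 → {27, 30, 41, 43, 65}
insert 51 → {27, 30, 41, 43, 51, 65}
extract-min → 27; now {30, 41, 43, 51, 65}
extract-min → 30; now {41, 43, 51, 65}
insert 32 → {32, 41, 43, 51, 65}
insert 40 → {32, 40, 41, 43, 51, 65}
extract-min → 32; now {40, 41, 43, 51, 65}
extract-min → 40; now {41, 43, 51, 65}
extract-min → 41; now {43, 51, 65}
extract-min → 43; now {51, 65}
insert 61 → {51, 61, 65}
extract-min → 51; now {61, 65}

23 → 46 → 34 → 38 → 27 → 30 → 32 → 40 → 41 → 43 → 51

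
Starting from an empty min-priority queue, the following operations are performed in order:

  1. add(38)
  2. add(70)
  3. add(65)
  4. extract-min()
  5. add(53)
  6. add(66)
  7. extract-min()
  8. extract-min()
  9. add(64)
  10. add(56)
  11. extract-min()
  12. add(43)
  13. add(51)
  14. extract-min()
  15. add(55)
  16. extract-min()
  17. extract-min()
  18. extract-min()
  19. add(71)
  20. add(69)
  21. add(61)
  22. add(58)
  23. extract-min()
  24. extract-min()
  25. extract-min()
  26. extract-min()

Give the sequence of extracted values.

38, 53, 65, 56, 43, 51, 55, 64, 58, 61, 66, 69

insert 38 → {38}
insert 70 → {38, 70}
insert 65 → {38, 65, 70}
extract-min → 38; now {65, 70}
insert 53 → {53, 65, 70}
insert 66 → {53, 65, 66, 70}
extract-min → 53; now {65, 66, 70}
extract-min → 65; now {66, 70}
insert 64 → {64, 66, 70}
insert 56 → {56, 64, 66, 70}
extract-min → 56; now {64, 66, 70}
insert 43 → {43, 64, 66, 70}
insert 51 → {43, 51, 64, 66, 70}
extract-min → 43; now {51, 64, 66, 70}
insert 55 → {51, 55, 64, 66, 70}
extract-min → 51; now {55, 64, 66, 70}
extract-min → 55; now {64, 66, 70}
extract-min → 64; now {66, 70}
insert 71 → {66, 70, 71}
insert 69 → {66, 69, 70, 71}
insert 61 → {61, 66, 69, 70, 71}
insert 58 → {58, 61, 66, 69, 70, 71}
extract-min → 58; now {61, 66, 69, 70, 71}
extract-min → 61; now {66, 69, 70, 71}
extract-min → 66; now {69, 70, 71}
extract-min → 69; now {70, 71}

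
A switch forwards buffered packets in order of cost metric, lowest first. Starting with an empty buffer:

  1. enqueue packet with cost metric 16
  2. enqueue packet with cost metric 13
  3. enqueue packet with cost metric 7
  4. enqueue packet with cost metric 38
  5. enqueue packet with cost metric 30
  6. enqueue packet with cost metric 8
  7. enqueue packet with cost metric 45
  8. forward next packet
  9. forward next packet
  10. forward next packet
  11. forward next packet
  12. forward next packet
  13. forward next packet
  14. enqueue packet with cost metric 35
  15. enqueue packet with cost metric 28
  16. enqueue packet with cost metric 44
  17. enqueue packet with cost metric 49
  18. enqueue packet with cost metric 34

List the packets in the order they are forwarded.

7, 8, 13, 16, 30, 38

insert 16 → {16}
insert 13 → {13, 16}
insert 7 → {7, 13, 16}
insert 38 → {7, 13, 16, 38}
insert 30 → {7, 13, 16, 30, 38}
insert 8 → {7, 8, 13, 16, 30, 38}
insert 45 → {7, 8, 13, 16, 30, 38, 45}
forward next packet → 7; now {8, 13, 16, 30, 38, 45}
forward next packet → 8; now {13, 16, 30, 38, 45}
forward next packet → 13; now {16, 30, 38, 45}
forward next packet → 16; now {30, 38, 45}
forward next packet → 30; now {38, 45}
forward next packet → 38; now {45}
insert 35 → {35, 45}
insert 28 → {28, 35, 45}
insert 44 → {28, 35, 44, 45}
insert 49 → {28, 35, 44, 45, 49}
insert 34 → {28, 34, 35, 44, 45, 49}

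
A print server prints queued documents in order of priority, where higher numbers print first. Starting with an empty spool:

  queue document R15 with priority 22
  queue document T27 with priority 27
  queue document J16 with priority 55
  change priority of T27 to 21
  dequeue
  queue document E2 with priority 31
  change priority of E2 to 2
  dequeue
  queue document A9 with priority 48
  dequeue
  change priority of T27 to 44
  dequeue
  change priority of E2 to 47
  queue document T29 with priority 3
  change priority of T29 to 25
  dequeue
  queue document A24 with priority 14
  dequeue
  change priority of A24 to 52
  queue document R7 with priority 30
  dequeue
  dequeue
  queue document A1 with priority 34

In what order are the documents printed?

add R15 (priority 22) → {R15:22}
add T27 (priority 27) → {T27:27, R15:22}
add J16 (priority 55) → {J16:55, T27:27, R15:22}
update T27 to priority 21 → {J16:55, R15:22, T27:21}
dequeue → J16; now {R15:22, T27:21}
add E2 (priority 31) → {E2:31, R15:22, T27:21}
update E2 to priority 2 → {R15:22, T27:21, E2:2}
dequeue → R15; now {T27:21, E2:2}
add A9 (priority 48) → {A9:48, T27:21, E2:2}
dequeue → A9; now {T27:21, E2:2}
update T27 to priority 44 → {T27:44, E2:2}
dequeue → T27; now {E2:2}
update E2 to priority 47 → {E2:47}
add T29 (priority 3) → {E2:47, T29:3}
update T29 to priority 25 → {E2:47, T29:25}
dequeue → E2; now {T29:25}
add A24 (priority 14) → {T29:25, A24:14}
dequeue → T29; now {A24:14}
update A24 to priority 52 → {A24:52}
add R7 (priority 30) → {A24:52, R7:30}
dequeue → A24; now {R7:30}
dequeue → R7; now {}
add A1 (priority 34) → {A1:34}

J16, R15, A9, T27, E2, T29, A24, R7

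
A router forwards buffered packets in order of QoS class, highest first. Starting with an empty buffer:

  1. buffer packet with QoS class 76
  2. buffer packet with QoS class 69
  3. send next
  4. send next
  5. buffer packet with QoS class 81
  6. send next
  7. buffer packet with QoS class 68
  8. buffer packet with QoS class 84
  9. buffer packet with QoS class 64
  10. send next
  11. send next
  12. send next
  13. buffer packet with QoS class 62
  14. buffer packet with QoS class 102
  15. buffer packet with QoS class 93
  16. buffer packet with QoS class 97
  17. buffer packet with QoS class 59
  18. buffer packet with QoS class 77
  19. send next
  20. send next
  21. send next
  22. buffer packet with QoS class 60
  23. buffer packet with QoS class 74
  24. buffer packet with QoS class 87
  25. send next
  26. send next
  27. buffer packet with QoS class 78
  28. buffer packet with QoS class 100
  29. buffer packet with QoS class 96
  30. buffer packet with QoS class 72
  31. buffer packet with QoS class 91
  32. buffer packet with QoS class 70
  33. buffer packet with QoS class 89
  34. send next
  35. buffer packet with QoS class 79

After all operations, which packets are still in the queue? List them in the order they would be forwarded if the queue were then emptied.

[96, 91, 89, 79, 78, 74, 72, 70, 62, 60, 59]

insert 76 → {76}
insert 69 → {76, 69}
send next → 76; now {69}
send next → 69; now {}
insert 81 → {81}
send next → 81; now {}
insert 68 → {68}
insert 84 → {84, 68}
insert 64 → {84, 68, 64}
send next → 84; now {68, 64}
send next → 68; now {64}
send next → 64; now {}
insert 62 → {62}
insert 102 → {102, 62}
insert 93 → {102, 93, 62}
insert 97 → {102, 97, 93, 62}
insert 59 → {102, 97, 93, 62, 59}
insert 77 → {102, 97, 93, 77, 62, 59}
send next → 102; now {97, 93, 77, 62, 59}
send next → 97; now {93, 77, 62, 59}
send next → 93; now {77, 62, 59}
insert 60 → {77, 62, 60, 59}
insert 74 → {77, 74, 62, 60, 59}
insert 87 → {87, 77, 74, 62, 60, 59}
send next → 87; now {77, 74, 62, 60, 59}
send next → 77; now {74, 62, 60, 59}
insert 78 → {78, 74, 62, 60, 59}
insert 100 → {100, 78, 74, 62, 60, 59}
insert 96 → {100, 96, 78, 74, 62, 60, 59}
insert 72 → {100, 96, 78, 74, 72, 62, 60, 59}
insert 91 → {100, 96, 91, 78, 74, 72, 62, 60, 59}
insert 70 → {100, 96, 91, 78, 74, 72, 70, 62, 60, 59}
insert 89 → {100, 96, 91, 89, 78, 74, 72, 70, 62, 60, 59}
send next → 100; now {96, 91, 89, 78, 74, 72, 70, 62, 60, 59}
insert 79 → {96, 91, 89, 79, 78, 74, 72, 70, 62, 60, 59}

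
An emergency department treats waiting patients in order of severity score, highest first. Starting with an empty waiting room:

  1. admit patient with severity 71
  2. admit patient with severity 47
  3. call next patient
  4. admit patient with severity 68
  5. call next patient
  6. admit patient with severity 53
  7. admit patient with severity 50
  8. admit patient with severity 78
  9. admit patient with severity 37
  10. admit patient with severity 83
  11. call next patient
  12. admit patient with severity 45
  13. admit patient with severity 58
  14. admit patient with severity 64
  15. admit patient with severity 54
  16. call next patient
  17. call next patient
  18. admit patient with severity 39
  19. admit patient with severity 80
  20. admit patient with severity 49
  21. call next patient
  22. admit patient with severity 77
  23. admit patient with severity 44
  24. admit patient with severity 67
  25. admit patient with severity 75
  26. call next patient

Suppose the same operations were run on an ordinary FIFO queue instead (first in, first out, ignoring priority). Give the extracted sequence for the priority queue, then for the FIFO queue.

insert 71 → {71}
insert 47 → {71, 47}
call next patient → 71; now {47}
insert 68 → {68, 47}
call next patient → 68; now {47}
insert 53 → {53, 47}
insert 50 → {53, 50, 47}
insert 78 → {78, 53, 50, 47}
insert 37 → {78, 53, 50, 47, 37}
insert 83 → {83, 78, 53, 50, 47, 37}
call next patient → 83; now {78, 53, 50, 47, 37}
insert 45 → {78, 53, 50, 47, 45, 37}
insert 58 → {78, 58, 53, 50, 47, 45, 37}
insert 64 → {78, 64, 58, 53, 50, 47, 45, 37}
insert 54 → {78, 64, 58, 54, 53, 50, 47, 45, 37}
call next patient → 78; now {64, 58, 54, 53, 50, 47, 45, 37}
call next patient → 64; now {58, 54, 53, 50, 47, 45, 37}
insert 39 → {58, 54, 53, 50, 47, 45, 39, 37}
insert 80 → {80, 58, 54, 53, 50, 47, 45, 39, 37}
insert 49 → {80, 58, 54, 53, 50, 49, 47, 45, 39, 37}
call next patient → 80; now {58, 54, 53, 50, 49, 47, 45, 39, 37}
insert 77 → {77, 58, 54, 53, 50, 49, 47, 45, 39, 37}
insert 44 → {77, 58, 54, 53, 50, 49, 47, 45, 44, 39, 37}
insert 67 → {77, 67, 58, 54, 53, 50, 49, 47, 45, 44, 39, 37}
insert 75 → {77, 75, 67, 58, 54, 53, 50, 49, 47, 45, 44, 39, 37}
call next patient → 77; now {75, 67, 58, 54, 53, 50, 49, 47, 45, 44, 39, 37}

priority queue: [71, 68, 83, 78, 64, 80, 77]; FIFO queue: 71 → 47 → 68 → 53 → 50 → 78 → 37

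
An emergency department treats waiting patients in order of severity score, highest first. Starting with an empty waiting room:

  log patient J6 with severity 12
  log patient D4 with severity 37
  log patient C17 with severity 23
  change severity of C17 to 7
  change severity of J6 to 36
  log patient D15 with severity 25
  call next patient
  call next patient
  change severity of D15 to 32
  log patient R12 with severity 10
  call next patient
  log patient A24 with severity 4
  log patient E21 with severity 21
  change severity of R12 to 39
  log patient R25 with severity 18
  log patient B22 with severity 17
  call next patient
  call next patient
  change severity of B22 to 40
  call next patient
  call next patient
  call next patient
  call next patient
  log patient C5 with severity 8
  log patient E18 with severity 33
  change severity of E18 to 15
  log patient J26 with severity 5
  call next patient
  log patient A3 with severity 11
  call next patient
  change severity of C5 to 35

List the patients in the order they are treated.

add J6 (severity 12) → {J6:12}
add D4 (severity 37) → {D4:37, J6:12}
add C17 (severity 23) → {D4:37, C17:23, J6:12}
update C17 to severity 7 → {D4:37, J6:12, C17:7}
update J6 to severity 36 → {D4:37, J6:36, C17:7}
add D15 (severity 25) → {D4:37, J6:36, D15:25, C17:7}
call next patient → D4; now {J6:36, D15:25, C17:7}
call next patient → J6; now {D15:25, C17:7}
update D15 to severity 32 → {D15:32, C17:7}
add R12 (severity 10) → {D15:32, R12:10, C17:7}
call next patient → D15; now {R12:10, C17:7}
add A24 (severity 4) → {R12:10, C17:7, A24:4}
add E21 (severity 21) → {E21:21, R12:10, C17:7, A24:4}
update R12 to severity 39 → {R12:39, E21:21, C17:7, A24:4}
add R25 (severity 18) → {R12:39, E21:21, R25:18, C17:7, A24:4}
add B22 (severity 17) → {R12:39, E21:21, R25:18, B22:17, C17:7, A24:4}
call next patient → R12; now {E21:21, R25:18, B22:17, C17:7, A24:4}
call next patient → E21; now {R25:18, B22:17, C17:7, A24:4}
update B22 to severity 40 → {B22:40, R25:18, C17:7, A24:4}
call next patient → B22; now {R25:18, C17:7, A24:4}
call next patient → R25; now {C17:7, A24:4}
call next patient → C17; now {A24:4}
call next patient → A24; now {}
add C5 (severity 8) → {C5:8}
add E18 (severity 33) → {E18:33, C5:8}
update E18 to severity 15 → {E18:15, C5:8}
add J26 (severity 5) → {E18:15, C5:8, J26:5}
call next patient → E18; now {C5:8, J26:5}
add A3 (severity 11) → {A3:11, C5:8, J26:5}
call next patient → A3; now {C5:8, J26:5}
update C5 to severity 35 → {C5:35, J26:5}

D4, J6, D15, R12, E21, B22, R25, C17, A24, E18, A3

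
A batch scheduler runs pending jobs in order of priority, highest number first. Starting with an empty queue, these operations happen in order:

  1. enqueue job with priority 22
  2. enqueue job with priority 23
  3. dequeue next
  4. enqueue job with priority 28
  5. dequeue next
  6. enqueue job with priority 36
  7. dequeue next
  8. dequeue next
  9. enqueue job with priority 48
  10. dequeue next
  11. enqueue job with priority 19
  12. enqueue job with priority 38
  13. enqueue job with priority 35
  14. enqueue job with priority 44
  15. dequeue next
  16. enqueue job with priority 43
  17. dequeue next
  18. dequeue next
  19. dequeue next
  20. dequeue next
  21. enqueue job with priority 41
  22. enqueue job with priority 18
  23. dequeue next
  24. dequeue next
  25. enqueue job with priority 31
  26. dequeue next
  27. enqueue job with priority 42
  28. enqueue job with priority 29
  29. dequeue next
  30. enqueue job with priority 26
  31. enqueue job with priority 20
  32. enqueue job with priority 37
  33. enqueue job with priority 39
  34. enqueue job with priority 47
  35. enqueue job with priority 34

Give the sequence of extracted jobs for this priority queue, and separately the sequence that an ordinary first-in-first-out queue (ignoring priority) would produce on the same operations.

priority queue: 23 → 28 → 36 → 22 → 48 → 44 → 43 → 38 → 35 → 19 → 41 → 18 → 31 → 42; FIFO queue: [22, 23, 28, 36, 48, 19, 38, 35, 44, 43, 41, 18, 31, 42]

insert 22 → {22}
insert 23 → {23, 22}
dequeue next → 23; now {22}
insert 28 → {28, 22}
dequeue next → 28; now {22}
insert 36 → {36, 22}
dequeue next → 36; now {22}
dequeue next → 22; now {}
insert 48 → {48}
dequeue next → 48; now {}
insert 19 → {19}
insert 38 → {38, 19}
insert 35 → {38, 35, 19}
insert 44 → {44, 38, 35, 19}
dequeue next → 44; now {38, 35, 19}
insert 43 → {43, 38, 35, 19}
dequeue next → 43; now {38, 35, 19}
dequeue next → 38; now {35, 19}
dequeue next → 35; now {19}
dequeue next → 19; now {}
insert 41 → {41}
insert 18 → {41, 18}
dequeue next → 41; now {18}
dequeue next → 18; now {}
insert 31 → {31}
dequeue next → 31; now {}
insert 42 → {42}
insert 29 → {42, 29}
dequeue next → 42; now {29}
insert 26 → {29, 26}
insert 20 → {29, 26, 20}
insert 37 → {37, 29, 26, 20}
insert 39 → {39, 37, 29, 26, 20}
insert 47 → {47, 39, 37, 29, 26, 20}
insert 34 → {47, 39, 37, 34, 29, 26, 20}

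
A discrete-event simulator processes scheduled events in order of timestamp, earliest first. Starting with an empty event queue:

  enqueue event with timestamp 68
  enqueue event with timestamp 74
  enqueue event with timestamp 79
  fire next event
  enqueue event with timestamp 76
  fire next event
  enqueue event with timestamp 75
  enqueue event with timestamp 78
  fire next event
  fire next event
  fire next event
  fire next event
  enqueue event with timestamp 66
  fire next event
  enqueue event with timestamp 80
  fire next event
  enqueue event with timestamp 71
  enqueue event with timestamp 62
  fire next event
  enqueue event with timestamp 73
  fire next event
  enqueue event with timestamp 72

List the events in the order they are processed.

68 → 74 → 75 → 76 → 78 → 79 → 66 → 80 → 62 → 71

insert 68 → {68}
insert 74 → {68, 74}
insert 79 → {68, 74, 79}
fire next event → 68; now {74, 79}
insert 76 → {74, 76, 79}
fire next event → 74; now {76, 79}
insert 75 → {75, 76, 79}
insert 78 → {75, 76, 78, 79}
fire next event → 75; now {76, 78, 79}
fire next event → 76; now {78, 79}
fire next event → 78; now {79}
fire next event → 79; now {}
insert 66 → {66}
fire next event → 66; now {}
insert 80 → {80}
fire next event → 80; now {}
insert 71 → {71}
insert 62 → {62, 71}
fire next event → 62; now {71}
insert 73 → {71, 73}
fire next event → 71; now {73}
insert 72 → {72, 73}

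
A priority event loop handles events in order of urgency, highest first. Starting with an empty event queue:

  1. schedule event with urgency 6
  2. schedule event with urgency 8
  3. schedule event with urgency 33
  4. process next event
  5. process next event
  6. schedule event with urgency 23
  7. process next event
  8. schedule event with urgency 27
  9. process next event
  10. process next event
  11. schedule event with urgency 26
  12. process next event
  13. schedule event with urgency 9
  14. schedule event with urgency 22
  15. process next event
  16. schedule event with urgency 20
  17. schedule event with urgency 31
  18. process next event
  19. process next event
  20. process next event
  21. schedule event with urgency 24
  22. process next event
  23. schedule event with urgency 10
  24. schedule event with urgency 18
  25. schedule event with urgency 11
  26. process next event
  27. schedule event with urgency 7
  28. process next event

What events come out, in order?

insert 6 → {6}
insert 8 → {8, 6}
insert 33 → {33, 8, 6}
process next event → 33; now {8, 6}
process next event → 8; now {6}
insert 23 → {23, 6}
process next event → 23; now {6}
insert 27 → {27, 6}
process next event → 27; now {6}
process next event → 6; now {}
insert 26 → {26}
process next event → 26; now {}
insert 9 → {9}
insert 22 → {22, 9}
process next event → 22; now {9}
insert 20 → {20, 9}
insert 31 → {31, 20, 9}
process next event → 31; now {20, 9}
process next event → 20; now {9}
process next event → 9; now {}
insert 24 → {24}
process next event → 24; now {}
insert 10 → {10}
insert 18 → {18, 10}
insert 11 → {18, 11, 10}
process next event → 18; now {11, 10}
insert 7 → {11, 10, 7}
process next event → 11; now {10, 7}

[33, 8, 23, 27, 6, 26, 22, 31, 20, 9, 24, 18, 11]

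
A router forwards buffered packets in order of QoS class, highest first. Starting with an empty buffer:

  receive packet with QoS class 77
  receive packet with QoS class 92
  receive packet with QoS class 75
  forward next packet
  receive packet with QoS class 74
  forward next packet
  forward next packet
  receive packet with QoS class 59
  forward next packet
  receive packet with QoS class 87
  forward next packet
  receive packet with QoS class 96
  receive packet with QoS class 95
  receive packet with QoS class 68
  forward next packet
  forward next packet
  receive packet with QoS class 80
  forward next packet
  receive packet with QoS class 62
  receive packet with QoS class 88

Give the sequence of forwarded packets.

92 → 77 → 75 → 74 → 87 → 96 → 95 → 80

insert 77 → {77}
insert 92 → {92, 77}
insert 75 → {92, 77, 75}
forward next packet → 92; now {77, 75}
insert 74 → {77, 75, 74}
forward next packet → 77; now {75, 74}
forward next packet → 75; now {74}
insert 59 → {74, 59}
forward next packet → 74; now {59}
insert 87 → {87, 59}
forward next packet → 87; now {59}
insert 96 → {96, 59}
insert 95 → {96, 95, 59}
insert 68 → {96, 95, 68, 59}
forward next packet → 96; now {95, 68, 59}
forward next packet → 95; now {68, 59}
insert 80 → {80, 68, 59}
forward next packet → 80; now {68, 59}
insert 62 → {68, 62, 59}
insert 88 → {88, 68, 62, 59}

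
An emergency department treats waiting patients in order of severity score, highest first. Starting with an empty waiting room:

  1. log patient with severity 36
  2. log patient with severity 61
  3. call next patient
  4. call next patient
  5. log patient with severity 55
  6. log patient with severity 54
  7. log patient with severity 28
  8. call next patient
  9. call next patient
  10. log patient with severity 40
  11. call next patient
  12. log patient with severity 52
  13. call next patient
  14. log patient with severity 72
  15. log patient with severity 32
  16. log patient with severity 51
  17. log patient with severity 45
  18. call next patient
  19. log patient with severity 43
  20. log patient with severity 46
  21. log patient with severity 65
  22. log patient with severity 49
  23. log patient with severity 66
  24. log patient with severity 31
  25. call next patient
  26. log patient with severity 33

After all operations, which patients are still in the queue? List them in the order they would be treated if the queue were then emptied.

65 → 51 → 49 → 46 → 45 → 43 → 33 → 32 → 31 → 28

insert 36 → {36}
insert 61 → {61, 36}
call next patient → 61; now {36}
call next patient → 36; now {}
insert 55 → {55}
insert 54 → {55, 54}
insert 28 → {55, 54, 28}
call next patient → 55; now {54, 28}
call next patient → 54; now {28}
insert 40 → {40, 28}
call next patient → 40; now {28}
insert 52 → {52, 28}
call next patient → 52; now {28}
insert 72 → {72, 28}
insert 32 → {72, 32, 28}
insert 51 → {72, 51, 32, 28}
insert 45 → {72, 51, 45, 32, 28}
call next patient → 72; now {51, 45, 32, 28}
insert 43 → {51, 45, 43, 32, 28}
insert 46 → {51, 46, 45, 43, 32, 28}
insert 65 → {65, 51, 46, 45, 43, 32, 28}
insert 49 → {65, 51, 49, 46, 45, 43, 32, 28}
insert 66 → {66, 65, 51, 49, 46, 45, 43, 32, 28}
insert 31 → {66, 65, 51, 49, 46, 45, 43, 32, 31, 28}
call next patient → 66; now {65, 51, 49, 46, 45, 43, 32, 31, 28}
insert 33 → {65, 51, 49, 46, 45, 43, 33, 32, 31, 28}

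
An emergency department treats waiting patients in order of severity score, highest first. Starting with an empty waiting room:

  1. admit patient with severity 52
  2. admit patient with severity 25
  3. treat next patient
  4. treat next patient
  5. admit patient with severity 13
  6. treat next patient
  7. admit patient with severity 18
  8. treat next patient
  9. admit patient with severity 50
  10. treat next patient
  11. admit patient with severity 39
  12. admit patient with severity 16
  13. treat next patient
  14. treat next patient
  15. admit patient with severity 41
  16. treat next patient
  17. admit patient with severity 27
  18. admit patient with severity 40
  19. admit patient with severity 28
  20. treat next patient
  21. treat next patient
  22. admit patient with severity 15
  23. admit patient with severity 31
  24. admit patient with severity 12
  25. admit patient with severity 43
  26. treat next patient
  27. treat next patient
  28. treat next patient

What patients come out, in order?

insert 52 → {52}
insert 25 → {52, 25}
treat next patient → 52; now {25}
treat next patient → 25; now {}
insert 13 → {13}
treat next patient → 13; now {}
insert 18 → {18}
treat next patient → 18; now {}
insert 50 → {50}
treat next patient → 50; now {}
insert 39 → {39}
insert 16 → {39, 16}
treat next patient → 39; now {16}
treat next patient → 16; now {}
insert 41 → {41}
treat next patient → 41; now {}
insert 27 → {27}
insert 40 → {40, 27}
insert 28 → {40, 28, 27}
treat next patient → 40; now {28, 27}
treat next patient → 28; now {27}
insert 15 → {27, 15}
insert 31 → {31, 27, 15}
insert 12 → {31, 27, 15, 12}
insert 43 → {43, 31, 27, 15, 12}
treat next patient → 43; now {31, 27, 15, 12}
treat next patient → 31; now {27, 15, 12}
treat next patient → 27; now {15, 12}

52 → 25 → 13 → 18 → 50 → 39 → 16 → 41 → 40 → 28 → 43 → 31 → 27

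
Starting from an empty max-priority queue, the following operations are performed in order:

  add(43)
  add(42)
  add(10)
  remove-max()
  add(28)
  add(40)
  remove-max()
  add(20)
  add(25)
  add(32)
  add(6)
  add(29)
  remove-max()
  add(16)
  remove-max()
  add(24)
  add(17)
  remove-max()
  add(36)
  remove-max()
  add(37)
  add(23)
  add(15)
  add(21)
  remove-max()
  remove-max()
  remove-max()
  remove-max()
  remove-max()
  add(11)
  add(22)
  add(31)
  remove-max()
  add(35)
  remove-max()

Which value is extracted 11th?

23

insert 43 → {43}
insert 42 → {43, 42}
insert 10 → {43, 42, 10}
remove-max → 43; now {42, 10}
insert 28 → {42, 28, 10}
insert 40 → {42, 40, 28, 10}
remove-max → 42; now {40, 28, 10}
insert 20 → {40, 28, 20, 10}
insert 25 → {40, 28, 25, 20, 10}
insert 32 → {40, 32, 28, 25, 20, 10}
insert 6 → {40, 32, 28, 25, 20, 10, 6}
insert 29 → {40, 32, 29, 28, 25, 20, 10, 6}
remove-max → 40; now {32, 29, 28, 25, 20, 10, 6}
insert 16 → {32, 29, 28, 25, 20, 16, 10, 6}
remove-max → 32; now {29, 28, 25, 20, 16, 10, 6}
insert 24 → {29, 28, 25, 24, 20, 16, 10, 6}
insert 17 → {29, 28, 25, 24, 20, 17, 16, 10, 6}
remove-max → 29; now {28, 25, 24, 20, 17, 16, 10, 6}
insert 36 → {36, 28, 25, 24, 20, 17, 16, 10, 6}
remove-max → 36; now {28, 25, 24, 20, 17, 16, 10, 6}
insert 37 → {37, 28, 25, 24, 20, 17, 16, 10, 6}
insert 23 → {37, 28, 25, 24, 23, 20, 17, 16, 10, 6}
insert 15 → {37, 28, 25, 24, 23, 20, 17, 16, 15, 10, 6}
insert 21 → {37, 28, 25, 24, 23, 21, 20, 17, 16, 15, 10, 6}
remove-max → 37; now {28, 25, 24, 23, 21, 20, 17, 16, 15, 10, 6}
remove-max → 28; now {25, 24, 23, 21, 20, 17, 16, 15, 10, 6}
remove-max → 25; now {24, 23, 21, 20, 17, 16, 15, 10, 6}
remove-max → 24; now {23, 21, 20, 17, 16, 15, 10, 6}
remove-max → 23; now {21, 20, 17, 16, 15, 10, 6}
insert 11 → {21, 20, 17, 16, 15, 11, 10, 6}
insert 22 → {22, 21, 20, 17, 16, 15, 11, 10, 6}
insert 31 → {31, 22, 21, 20, 17, 16, 15, 11, 10, 6}
remove-max → 31; now {22, 21, 20, 17, 16, 15, 11, 10, 6}
insert 35 → {35, 22, 21, 20, 17, 16, 15, 11, 10, 6}
remove-max → 35; now {22, 21, 20, 17, 16, 15, 11, 10, 6}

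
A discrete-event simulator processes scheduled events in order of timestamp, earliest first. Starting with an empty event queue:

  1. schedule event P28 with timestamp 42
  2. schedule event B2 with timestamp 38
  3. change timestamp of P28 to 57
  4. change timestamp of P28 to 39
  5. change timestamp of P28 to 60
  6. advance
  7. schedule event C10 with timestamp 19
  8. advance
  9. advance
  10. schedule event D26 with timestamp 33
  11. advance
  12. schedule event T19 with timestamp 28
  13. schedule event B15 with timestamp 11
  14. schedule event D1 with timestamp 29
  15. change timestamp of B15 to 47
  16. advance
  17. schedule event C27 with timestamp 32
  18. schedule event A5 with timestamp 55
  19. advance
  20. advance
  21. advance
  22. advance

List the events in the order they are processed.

add P28 (timestamp 42) → {P28:42}
add B2 (timestamp 38) → {B2:38, P28:42}
update P28 to timestamp 57 → {B2:38, P28:57}
update P28 to timestamp 39 → {B2:38, P28:39}
update P28 to timestamp 60 → {B2:38, P28:60}
advance → B2; now {P28:60}
add C10 (timestamp 19) → {C10:19, P28:60}
advance → C10; now {P28:60}
advance → P28; now {}
add D26 (timestamp 33) → {D26:33}
advance → D26; now {}
add T19 (timestamp 28) → {T19:28}
add B15 (timestamp 11) → {B15:11, T19:28}
add D1 (timestamp 29) → {B15:11, T19:28, D1:29}
update B15 to timestamp 47 → {T19:28, D1:29, B15:47}
advance → T19; now {D1:29, B15:47}
add C27 (timestamp 32) → {D1:29, C27:32, B15:47}
add A5 (timestamp 55) → {D1:29, C27:32, B15:47, A5:55}
advance → D1; now {C27:32, B15:47, A5:55}
advance → C27; now {B15:47, A5:55}
advance → B15; now {A5:55}
advance → A5; now {}

[B2, C10, P28, D26, T19, D1, C27, B15, A5]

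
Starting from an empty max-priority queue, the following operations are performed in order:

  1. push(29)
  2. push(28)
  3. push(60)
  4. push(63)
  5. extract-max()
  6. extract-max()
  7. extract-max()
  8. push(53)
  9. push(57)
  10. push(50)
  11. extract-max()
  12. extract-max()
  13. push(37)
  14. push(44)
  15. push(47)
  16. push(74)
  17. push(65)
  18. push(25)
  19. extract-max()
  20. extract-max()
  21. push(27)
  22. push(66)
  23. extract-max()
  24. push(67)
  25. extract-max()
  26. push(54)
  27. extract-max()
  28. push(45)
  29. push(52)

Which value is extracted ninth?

67

insert 29 → {29}
insert 28 → {29, 28}
insert 60 → {60, 29, 28}
insert 63 → {63, 60, 29, 28}
extract-max → 63; now {60, 29, 28}
extract-max → 60; now {29, 28}
extract-max → 29; now {28}
insert 53 → {53, 28}
insert 57 → {57, 53, 28}
insert 50 → {57, 53, 50, 28}
extract-max → 57; now {53, 50, 28}
extract-max → 53; now {50, 28}
insert 37 → {50, 37, 28}
insert 44 → {50, 44, 37, 28}
insert 47 → {50, 47, 44, 37, 28}
insert 74 → {74, 50, 47, 44, 37, 28}
insert 65 → {74, 65, 50, 47, 44, 37, 28}
insert 25 → {74, 65, 50, 47, 44, 37, 28, 25}
extract-max → 74; now {65, 50, 47, 44, 37, 28, 25}
extract-max → 65; now {50, 47, 44, 37, 28, 25}
insert 27 → {50, 47, 44, 37, 28, 27, 25}
insert 66 → {66, 50, 47, 44, 37, 28, 27, 25}
extract-max → 66; now {50, 47, 44, 37, 28, 27, 25}
insert 67 → {67, 50, 47, 44, 37, 28, 27, 25}
extract-max → 67; now {50, 47, 44, 37, 28, 27, 25}
insert 54 → {54, 50, 47, 44, 37, 28, 27, 25}
extract-max → 54; now {50, 47, 44, 37, 28, 27, 25}
insert 45 → {50, 47, 45, 44, 37, 28, 27, 25}
insert 52 → {52, 50, 47, 45, 44, 37, 28, 27, 25}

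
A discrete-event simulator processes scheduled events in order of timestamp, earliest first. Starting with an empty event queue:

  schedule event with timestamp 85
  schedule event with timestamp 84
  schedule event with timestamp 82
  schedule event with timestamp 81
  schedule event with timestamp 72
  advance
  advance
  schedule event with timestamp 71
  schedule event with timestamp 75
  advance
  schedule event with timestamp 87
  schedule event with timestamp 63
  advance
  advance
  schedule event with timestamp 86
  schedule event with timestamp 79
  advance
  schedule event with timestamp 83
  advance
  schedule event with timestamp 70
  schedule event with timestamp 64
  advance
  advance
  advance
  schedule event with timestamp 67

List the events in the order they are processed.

insert 85 → {85}
insert 84 → {84, 85}
insert 82 → {82, 84, 85}
insert 81 → {81, 82, 84, 85}
insert 72 → {72, 81, 82, 84, 85}
advance → 72; now {81, 82, 84, 85}
advance → 81; now {82, 84, 85}
insert 71 → {71, 82, 84, 85}
insert 75 → {71, 75, 82, 84, 85}
advance → 71; now {75, 82, 84, 85}
insert 87 → {75, 82, 84, 85, 87}
insert 63 → {63, 75, 82, 84, 85, 87}
advance → 63; now {75, 82, 84, 85, 87}
advance → 75; now {82, 84, 85, 87}
insert 86 → {82, 84, 85, 86, 87}
insert 79 → {79, 82, 84, 85, 86, 87}
advance → 79; now {82, 84, 85, 86, 87}
insert 83 → {82, 83, 84, 85, 86, 87}
advance → 82; now {83, 84, 85, 86, 87}
insert 70 → {70, 83, 84, 85, 86, 87}
insert 64 → {64, 70, 83, 84, 85, 86, 87}
advance → 64; now {70, 83, 84, 85, 86, 87}
advance → 70; now {83, 84, 85, 86, 87}
advance → 83; now {84, 85, 86, 87}
insert 67 → {67, 84, 85, 86, 87}

72 → 81 → 71 → 63 → 75 → 79 → 82 → 64 → 70 → 83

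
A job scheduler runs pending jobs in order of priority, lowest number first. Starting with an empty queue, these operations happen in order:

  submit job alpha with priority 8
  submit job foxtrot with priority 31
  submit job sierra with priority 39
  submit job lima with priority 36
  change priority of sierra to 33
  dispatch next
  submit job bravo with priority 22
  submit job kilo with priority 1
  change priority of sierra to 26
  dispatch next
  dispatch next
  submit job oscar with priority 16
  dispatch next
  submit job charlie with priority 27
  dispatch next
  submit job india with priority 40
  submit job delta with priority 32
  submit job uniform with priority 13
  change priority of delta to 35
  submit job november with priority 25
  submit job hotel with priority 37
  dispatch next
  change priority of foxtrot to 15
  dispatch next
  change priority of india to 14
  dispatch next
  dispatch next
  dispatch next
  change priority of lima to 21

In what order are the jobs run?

add alpha (priority 8) → {alpha:8}
add foxtrot (priority 31) → {alpha:8, foxtrot:31}
add sierra (priority 39) → {alpha:8, foxtrot:31, sierra:39}
add lima (priority 36) → {alpha:8, foxtrot:31, lima:36, sierra:39}
update sierra to priority 33 → {alpha:8, foxtrot:31, sierra:33, lima:36}
dispatch next → alpha; now {foxtrot:31, sierra:33, lima:36}
add bravo (priority 22) → {bravo:22, foxtrot:31, sierra:33, lima:36}
add kilo (priority 1) → {kilo:1, bravo:22, foxtrot:31, sierra:33, lima:36}
update sierra to priority 26 → {kilo:1, bravo:22, sierra:26, foxtrot:31, lima:36}
dispatch next → kilo; now {bravo:22, sierra:26, foxtrot:31, lima:36}
dispatch next → bravo; now {sierra:26, foxtrot:31, lima:36}
add oscar (priority 16) → {oscar:16, sierra:26, foxtrot:31, lima:36}
dispatch next → oscar; now {sierra:26, foxtrot:31, lima:36}
add charlie (priority 27) → {sierra:26, charlie:27, foxtrot:31, lima:36}
dispatch next → sierra; now {charlie:27, foxtrot:31, lima:36}
add india (priority 40) → {charlie:27, foxtrot:31, lima:36, india:40}
add delta (priority 32) → {charlie:27, foxtrot:31, delta:32, lima:36, india:40}
add uniform (priority 13) → {uniform:13, charlie:27, foxtrot:31, delta:32, lima:36, india:40}
update delta to priority 35 → {uniform:13, charlie:27, foxtrot:31, delta:35, lima:36, india:40}
add november (priority 25) → {uniform:13, november:25, charlie:27, foxtrot:31, delta:35, lima:36, india:40}
add hotel (priority 37) → {uniform:13, november:25, charlie:27, foxtrot:31, delta:35, lima:36, hotel:37, india:40}
dispatch next → uniform; now {november:25, charlie:27, foxtrot:31, delta:35, lima:36, hotel:37, india:40}
update foxtrot to priority 15 → {foxtrot:15, november:25, charlie:27, delta:35, lima:36, hotel:37, india:40}
dispatch next → foxtrot; now {november:25, charlie:27, delta:35, lima:36, hotel:37, india:40}
update india to priority 14 → {india:14, november:25, charlie:27, delta:35, lima:36, hotel:37}
dispatch next → india; now {november:25, charlie:27, delta:35, lima:36, hotel:37}
dispatch next → november; now {charlie:27, delta:35, lima:36, hotel:37}
dispatch next → charlie; now {delta:35, lima:36, hotel:37}
update lima to priority 21 → {lima:21, delta:35, hotel:37}

[alpha, kilo, bravo, oscar, sierra, uniform, foxtrot, india, november, charlie]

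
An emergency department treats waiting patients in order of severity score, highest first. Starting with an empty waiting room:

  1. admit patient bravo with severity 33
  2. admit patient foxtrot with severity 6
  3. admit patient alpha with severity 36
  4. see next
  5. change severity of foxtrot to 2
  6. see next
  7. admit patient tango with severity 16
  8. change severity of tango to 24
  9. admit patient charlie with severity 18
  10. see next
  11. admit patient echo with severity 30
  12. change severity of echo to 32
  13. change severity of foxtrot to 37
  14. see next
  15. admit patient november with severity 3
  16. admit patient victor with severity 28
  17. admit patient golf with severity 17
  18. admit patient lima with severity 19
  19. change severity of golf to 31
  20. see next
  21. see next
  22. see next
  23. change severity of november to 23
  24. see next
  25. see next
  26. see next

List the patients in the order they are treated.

alpha, bravo, tango, foxtrot, echo, golf, victor, november, lima, charlie

add bravo (severity 33) → {bravo:33}
add foxtrot (severity 6) → {bravo:33, foxtrot:6}
add alpha (severity 36) → {alpha:36, bravo:33, foxtrot:6}
see next → alpha; now {bravo:33, foxtrot:6}
update foxtrot to severity 2 → {bravo:33, foxtrot:2}
see next → bravo; now {foxtrot:2}
add tango (severity 16) → {tango:16, foxtrot:2}
update tango to severity 24 → {tango:24, foxtrot:2}
add charlie (severity 18) → {tango:24, charlie:18, foxtrot:2}
see next → tango; now {charlie:18, foxtrot:2}
add echo (severity 30) → {echo:30, charlie:18, foxtrot:2}
update echo to severity 32 → {echo:32, charlie:18, foxtrot:2}
update foxtrot to severity 37 → {foxtrot:37, echo:32, charlie:18}
see next → foxtrot; now {echo:32, charlie:18}
add november (severity 3) → {echo:32, charlie:18, november:3}
add victor (severity 28) → {echo:32, victor:28, charlie:18, november:3}
add golf (severity 17) → {echo:32, victor:28, charlie:18, golf:17, november:3}
add lima (severity 19) → {echo:32, victor:28, lima:19, charlie:18, golf:17, november:3}
update golf to severity 31 → {echo:32, golf:31, victor:28, lima:19, charlie:18, november:3}
see next → echo; now {golf:31, victor:28, lima:19, charlie:18, november:3}
see next → golf; now {victor:28, lima:19, charlie:18, november:3}
see next → victor; now {lima:19, charlie:18, november:3}
update november to severity 23 → {november:23, lima:19, charlie:18}
see next → november; now {lima:19, charlie:18}
see next → lima; now {charlie:18}
see next → charlie; now {}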